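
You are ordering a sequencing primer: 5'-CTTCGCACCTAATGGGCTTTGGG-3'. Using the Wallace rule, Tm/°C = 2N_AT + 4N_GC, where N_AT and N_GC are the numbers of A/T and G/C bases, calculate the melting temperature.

72°C

Base counts: T=7, A=3, G=7, C=6
A+T = 10, G+C = 13
Tm = 2×10 + 4×13 = 72°C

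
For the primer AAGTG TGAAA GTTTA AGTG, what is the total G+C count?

C=0, G=6, A=7, T=6
G+C = 6 + 0 = 6

6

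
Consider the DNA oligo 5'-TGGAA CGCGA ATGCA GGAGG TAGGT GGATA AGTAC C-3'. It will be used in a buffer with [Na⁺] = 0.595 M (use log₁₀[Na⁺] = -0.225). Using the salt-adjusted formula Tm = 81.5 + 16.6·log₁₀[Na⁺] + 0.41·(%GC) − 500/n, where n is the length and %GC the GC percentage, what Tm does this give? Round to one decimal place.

85.5°C

Length n = 36. Base counts: C=5, G=14, T=6, A=11
G+C = 19, so %GC = 19/36 × 100 = 52.778%
Salt term: 16.6 × (-0.225) = -3.735
GC term: 0.41 × 52.778 = 21.639; length term: −500/36 = −13.889
Tm = 81.5 + (-3.735) + 21.639 − 13.889 = 85.515 → 85.5°C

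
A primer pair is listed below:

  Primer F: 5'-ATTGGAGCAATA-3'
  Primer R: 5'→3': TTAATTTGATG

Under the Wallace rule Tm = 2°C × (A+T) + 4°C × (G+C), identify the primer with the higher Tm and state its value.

Primer F: A+T=8, G+C=4 → Tm = 2(8)+4(4) = 32°C
Primer R: A+T=9, G+C=2 → Tm = 2(9)+4(2) = 26°C
32°C vs 26°C → primer F is higher.

Primer F, 32°C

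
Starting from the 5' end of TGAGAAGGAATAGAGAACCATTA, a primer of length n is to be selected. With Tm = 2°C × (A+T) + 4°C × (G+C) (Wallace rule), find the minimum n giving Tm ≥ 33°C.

n = 13

First 12 bases: TGAGAAGGAATA → Tm = 32°C (< 33°C)
First 13 bases: TGAGAAGGAATAG → Tm = 36°C (≥ 33°C)
Each additional base adds 2°C (A/T) or 4°C (G/C), so Tm is non-decreasing in n; n = 13 is the first length to reach 33°C.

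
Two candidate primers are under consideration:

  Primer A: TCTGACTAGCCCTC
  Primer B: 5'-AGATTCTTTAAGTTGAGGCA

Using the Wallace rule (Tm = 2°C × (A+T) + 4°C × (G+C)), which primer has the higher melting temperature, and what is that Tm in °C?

Primer B, 54°C

Primer A: A+T=6, G+C=8 → Tm = 2(6)+4(8) = 44°C
Primer B: A+T=13, G+C=7 → Tm = 2(13)+4(7) = 54°C
44°C vs 54°C → primer B is higher.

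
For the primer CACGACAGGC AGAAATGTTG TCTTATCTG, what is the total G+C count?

Scanning the sequence gives T=8, A=8, C=6, G=7.
Total G or C: 7 + 6 = 13

13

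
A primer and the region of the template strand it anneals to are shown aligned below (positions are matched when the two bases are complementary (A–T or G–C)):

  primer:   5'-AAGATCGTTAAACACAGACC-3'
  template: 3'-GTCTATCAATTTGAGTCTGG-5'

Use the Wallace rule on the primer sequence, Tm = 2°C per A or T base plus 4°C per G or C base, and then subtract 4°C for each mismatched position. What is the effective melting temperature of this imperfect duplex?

Primer base counts: A=9, T=3, G=3, C=5 → A+T=12, G+C=8
Perfect-match Tm = 2(12) + 4(8) = 24 + 32 = 56°C
Mismatches (positions where the bases are not complementary): 3 (at positions 1, 6, 14)
Effective Tm = 56 − 3×4 = 56 − 12 = 44°C

44°C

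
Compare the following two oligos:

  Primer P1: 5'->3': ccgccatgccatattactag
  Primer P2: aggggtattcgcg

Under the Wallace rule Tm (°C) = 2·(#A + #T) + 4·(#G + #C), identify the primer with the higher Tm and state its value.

Primer P1: A+T=10, G+C=10 → Tm = 2(10)+4(10) = 60°C
Primer P2: A+T=5, G+C=8 → Tm = 2(5)+4(8) = 42°C
60°C vs 42°C → primer P1 is higher.

Primer P1, 60°C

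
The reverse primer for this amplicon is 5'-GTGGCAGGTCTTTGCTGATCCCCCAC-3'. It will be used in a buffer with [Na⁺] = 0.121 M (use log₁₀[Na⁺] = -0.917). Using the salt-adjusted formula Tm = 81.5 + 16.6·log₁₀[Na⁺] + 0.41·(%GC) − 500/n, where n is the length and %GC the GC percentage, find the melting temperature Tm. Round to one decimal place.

Length n = 26. Scanning the sequence gives T=7, C=9, A=3, G=7.
G+C = 16, so %GC = 16/26 × 100 = 61.538%
Salt term: 16.6 × (-0.917) = -15.222
GC term: 0.41 × 61.538 = 25.231; length term: −500/26 = −19.231
Tm = 81.5 + (-15.222) + 25.231 − 19.231 = 72.278 → 72.3°C

72.3°C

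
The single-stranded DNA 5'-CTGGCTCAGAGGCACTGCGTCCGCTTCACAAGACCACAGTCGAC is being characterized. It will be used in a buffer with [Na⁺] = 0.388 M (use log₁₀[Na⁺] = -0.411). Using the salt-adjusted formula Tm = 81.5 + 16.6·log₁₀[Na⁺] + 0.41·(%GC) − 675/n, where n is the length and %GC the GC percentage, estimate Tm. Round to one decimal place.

Length n = 44. Scanning the sequence gives A=10, C=16, G=11, T=7.
G+C = 27, so %GC = 27/44 × 100 = 61.364%
Salt term: 16.6 × (-0.411) = -6.823
GC term: 0.41 × 61.364 = 25.159; length term: −675/44 = −15.341
Tm = 81.5 + (-6.823) + 25.159 − 15.341 = 84.495 → 84.5°C

84.5°C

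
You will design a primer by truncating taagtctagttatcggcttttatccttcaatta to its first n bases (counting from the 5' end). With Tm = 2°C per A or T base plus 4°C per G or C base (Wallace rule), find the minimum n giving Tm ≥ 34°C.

n = 14

First 13 bases: TAAGTCTAGTTAT → Tm = 32°C (< 34°C)
First 14 bases: TAAGTCTAGTTATC → Tm = 36°C (≥ 34°C)
Since every base adds ≥2°C, Tm only increases with n, so the threshold is first crossed at n = 14.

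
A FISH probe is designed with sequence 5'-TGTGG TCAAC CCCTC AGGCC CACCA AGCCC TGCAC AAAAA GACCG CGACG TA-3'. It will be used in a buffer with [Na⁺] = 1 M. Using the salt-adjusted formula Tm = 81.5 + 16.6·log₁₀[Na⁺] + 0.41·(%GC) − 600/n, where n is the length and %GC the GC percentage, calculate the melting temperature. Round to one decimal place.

Length n = 52. Scanning the sequence gives G=11, C=20, T=6, A=15.
G+C = 31, so %GC = 31/52 × 100 = 59.615%
Salt term: 16.6 × (0) = 0
GC term: 0.41 × 59.615 = 24.442; length term: −600/52 = −11.538
Tm = 81.5 + (0) + 24.442 − 11.538 = 94.404 → 94.4°C

94.4°C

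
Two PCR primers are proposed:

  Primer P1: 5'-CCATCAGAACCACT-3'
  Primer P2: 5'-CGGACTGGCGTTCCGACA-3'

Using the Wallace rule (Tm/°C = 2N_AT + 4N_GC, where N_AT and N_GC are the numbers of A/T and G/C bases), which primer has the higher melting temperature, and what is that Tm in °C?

Primer P2, 60°C

Primer P1: A+T=7, G+C=7 → Tm = 2(7)+4(7) = 42°C
Primer P2: A+T=6, G+C=12 → Tm = 2(6)+4(12) = 60°C
42°C vs 60°C → primer P2 is higher.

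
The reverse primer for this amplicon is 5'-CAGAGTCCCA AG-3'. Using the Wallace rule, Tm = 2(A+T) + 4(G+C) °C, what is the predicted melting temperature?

Base counts: G=3, A=4, C=4, T=1
A+T = 5, G+C = 7
Tm = 2(5) + 4(7) = 10 + 28 = 38°C

38°C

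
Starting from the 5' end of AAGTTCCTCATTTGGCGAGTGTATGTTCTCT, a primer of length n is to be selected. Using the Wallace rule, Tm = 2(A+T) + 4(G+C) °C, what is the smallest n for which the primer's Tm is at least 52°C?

n = 18

First 17 bases: AAGTTCCTCATTTGGCG → Tm = 50°C (< 52°C)
First 18 bases: AAGTTCCTCATTTGGCGA → Tm = 52°C (≥ 52°C)
Each additional base adds 2°C (A/T) or 4°C (G/C), so Tm is non-decreasing in n; n = 18 is the first length to reach 52°C.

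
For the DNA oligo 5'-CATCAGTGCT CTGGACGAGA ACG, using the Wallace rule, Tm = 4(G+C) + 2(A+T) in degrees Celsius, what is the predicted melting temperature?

72°C

Base counts: T=4, A=6, C=6, G=7
A+T = 10, G+C = 13
Tm = 2(10) + 4(13) = 20 + 52 = 72°C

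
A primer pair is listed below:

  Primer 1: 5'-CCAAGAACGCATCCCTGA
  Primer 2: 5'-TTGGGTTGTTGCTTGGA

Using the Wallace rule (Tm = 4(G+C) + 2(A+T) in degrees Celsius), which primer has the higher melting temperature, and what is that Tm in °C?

Primer 1, 56°C

Primer 1: A+T=8, G+C=10 → Tm = 2(8)+4(10) = 56°C
Primer 2: A+T=9, G+C=8 → Tm = 2(9)+4(8) = 50°C
56°C vs 50°C → primer 1 is higher.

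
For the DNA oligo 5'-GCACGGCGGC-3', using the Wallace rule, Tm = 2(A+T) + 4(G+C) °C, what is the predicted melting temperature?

38°C

Counting bases: A=1, T=0, G=5, C=4
So N_AT = 1 and N_GC = 9.
Tm = 4·9 + 2·1 = 36 + 2 = 38°C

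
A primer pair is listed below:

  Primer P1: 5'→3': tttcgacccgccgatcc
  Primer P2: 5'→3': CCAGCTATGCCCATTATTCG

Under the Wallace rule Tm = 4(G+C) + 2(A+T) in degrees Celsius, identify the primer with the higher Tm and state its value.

Primer P1: A+T=6, G+C=11 → Tm = 2(6)+4(11) = 56°C
Primer P2: A+T=10, G+C=10 → Tm = 2(10)+4(10) = 60°C
56°C vs 60°C → primer P2 is higher.

Primer P2, 60°C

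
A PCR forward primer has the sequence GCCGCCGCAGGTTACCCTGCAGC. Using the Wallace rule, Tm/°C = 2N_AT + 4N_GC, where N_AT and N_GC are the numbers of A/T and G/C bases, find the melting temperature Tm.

80°C

Counting bases: C=10, A=3, G=7, T=3
A+T = 6, G+C = 17
Tm = 2(6) + 4(17) = 12 + 68 = 80°C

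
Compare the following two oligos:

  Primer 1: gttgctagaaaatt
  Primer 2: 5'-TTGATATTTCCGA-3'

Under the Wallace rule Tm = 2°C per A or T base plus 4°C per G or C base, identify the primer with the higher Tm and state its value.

Primer 1: A+T=10, G+C=4 → Tm = 2(10)+4(4) = 36°C
Primer 2: A+T=9, G+C=4 → Tm = 2(9)+4(4) = 34°C
36°C vs 34°C → primer 1 is higher.

Primer 1, 36°C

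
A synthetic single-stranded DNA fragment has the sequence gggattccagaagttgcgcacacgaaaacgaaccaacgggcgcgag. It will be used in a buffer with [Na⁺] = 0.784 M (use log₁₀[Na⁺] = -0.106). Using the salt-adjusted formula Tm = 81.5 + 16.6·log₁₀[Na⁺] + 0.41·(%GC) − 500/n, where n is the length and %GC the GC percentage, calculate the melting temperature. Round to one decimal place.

92.9°C

Length n = 46. Scanning the sequence gives T=4, A=15, G=15, C=12.
G+C = 27, so %GC = 27/46 × 100 = 58.696%
Salt term: 16.6 × (-0.106) = -1.76
GC term: 0.41 × 58.696 = 24.065; length term: −500/46 = −10.87
Tm = 81.5 + (-1.76) + 24.065 − 10.87 = 92.935 → 92.9°C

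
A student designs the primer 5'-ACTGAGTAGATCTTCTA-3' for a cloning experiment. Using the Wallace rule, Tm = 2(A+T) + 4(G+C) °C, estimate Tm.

Counting bases: T=6, A=5, C=3, G=3
A+T = 11, G+C = 6
Tm = 2×11 + 4×6 = 46°C

46°C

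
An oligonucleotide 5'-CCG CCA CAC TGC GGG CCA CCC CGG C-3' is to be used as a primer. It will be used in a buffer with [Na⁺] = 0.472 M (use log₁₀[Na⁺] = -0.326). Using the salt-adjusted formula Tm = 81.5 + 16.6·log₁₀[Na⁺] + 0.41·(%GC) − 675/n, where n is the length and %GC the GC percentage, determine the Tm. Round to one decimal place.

Length n = 25. T=1, C=14, A=3, G=7
G+C = 21, so %GC = 21/25 × 100 = 84%
Salt term: 16.6 × (-0.326) = -5.412
GC term: 0.41 × 84 = 34.44; length term: −675/25 = −27
Tm = 81.5 + (-5.412) + 34.44 − 27 = 83.528 → 83.5°C

83.5°C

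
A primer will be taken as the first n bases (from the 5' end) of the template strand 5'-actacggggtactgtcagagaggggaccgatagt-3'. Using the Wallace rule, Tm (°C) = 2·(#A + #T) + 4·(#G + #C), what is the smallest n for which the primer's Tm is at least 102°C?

n = 33

First 32 bases: ACTACGGGGTACTGTCAGAGAGGGGACCGATA → Tm = 100°C (< 102°C)
First 33 bases: ACTACGGGGTACTGTCAGAGAGGGGACCGATAG → Tm = 104°C (≥ 102°C)
Since every base adds ≥2°C, Tm only increases with n, so the threshold is first crossed at n = 33.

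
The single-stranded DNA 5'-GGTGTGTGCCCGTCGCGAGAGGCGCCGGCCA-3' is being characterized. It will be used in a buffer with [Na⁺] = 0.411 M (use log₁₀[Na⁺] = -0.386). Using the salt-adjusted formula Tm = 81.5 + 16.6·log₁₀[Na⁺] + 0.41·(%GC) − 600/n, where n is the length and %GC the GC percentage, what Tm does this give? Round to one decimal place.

87.5°C

Length n = 31. Base counts: C=10, A=3, T=4, G=14
G+C = 24, so %GC = 24/31 × 100 = 77.419%
Salt term: 16.6 × (-0.386) = -6.408
GC term: 0.41 × 77.419 = 31.742; length term: −600/31 = −19.355
Tm = 81.5 + (-6.408) + 31.742 − 19.355 = 87.479 → 87.5°C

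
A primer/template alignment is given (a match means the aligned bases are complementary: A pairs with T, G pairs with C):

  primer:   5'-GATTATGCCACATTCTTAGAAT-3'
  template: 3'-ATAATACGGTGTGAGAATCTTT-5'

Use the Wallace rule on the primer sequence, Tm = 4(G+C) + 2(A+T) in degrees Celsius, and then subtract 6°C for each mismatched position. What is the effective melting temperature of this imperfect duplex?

Primer base counts: A=7, T=8, G=3, C=4 → A+T=15, G+C=7
Perfect-match Tm = 2(15) + 4(7) = 30 + 28 = 58°C
Mismatches (positions where the bases are not complementary): 3 (at positions 1, 13, 22)
Effective Tm = 58 − 3×6 = 58 − 18 = 40°C

40°C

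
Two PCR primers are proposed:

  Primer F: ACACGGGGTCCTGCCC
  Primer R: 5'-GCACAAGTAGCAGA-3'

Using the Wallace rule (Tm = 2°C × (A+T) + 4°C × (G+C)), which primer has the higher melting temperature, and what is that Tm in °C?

Primer F, 56°C

Primer F: A+T=4, G+C=12 → Tm = 2(4)+4(12) = 56°C
Primer R: A+T=7, G+C=7 → Tm = 2(7)+4(7) = 42°C
56°C vs 42°C → primer F is higher.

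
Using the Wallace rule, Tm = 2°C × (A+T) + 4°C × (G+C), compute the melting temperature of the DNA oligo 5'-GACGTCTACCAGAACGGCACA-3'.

66°C

C=7, G=5, T=2, A=7
A+T = 9, G+C = 12
Tm = 2(9) + 4(12) = 18 + 48 = 66°C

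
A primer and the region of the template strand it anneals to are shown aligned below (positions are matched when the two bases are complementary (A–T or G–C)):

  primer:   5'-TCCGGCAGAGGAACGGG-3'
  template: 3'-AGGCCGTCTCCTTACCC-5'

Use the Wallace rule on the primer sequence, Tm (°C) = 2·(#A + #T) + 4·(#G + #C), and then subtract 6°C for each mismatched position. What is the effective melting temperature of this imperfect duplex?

Primer base counts: A=4, T=1, G=8, C=4 → A+T=5, G+C=12
Perfect-match Tm = 2(5) + 4(12) = 10 + 48 = 58°C
Mismatches (positions where the bases are not complementary): 1 (at position 14)
Effective Tm = 58 − 1×6 = 58 − 6 = 52°C

52°C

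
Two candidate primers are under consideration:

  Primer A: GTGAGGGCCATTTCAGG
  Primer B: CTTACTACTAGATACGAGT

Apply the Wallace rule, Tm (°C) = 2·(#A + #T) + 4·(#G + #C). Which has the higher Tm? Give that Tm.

Primer A, 54°C

Primer A: A+T=7, G+C=10 → Tm = 2(7)+4(10) = 54°C
Primer B: A+T=12, G+C=7 → Tm = 2(12)+4(7) = 52°C
54°C vs 52°C → primer A is higher.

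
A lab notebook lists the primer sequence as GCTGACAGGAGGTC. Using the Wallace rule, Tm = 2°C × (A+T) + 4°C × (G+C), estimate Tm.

Counting bases: A=3, C=3, G=6, T=2
So N_AT = 5 and N_GC = 9.
Tm = 2×5 + 4×9 = 46°C

46°C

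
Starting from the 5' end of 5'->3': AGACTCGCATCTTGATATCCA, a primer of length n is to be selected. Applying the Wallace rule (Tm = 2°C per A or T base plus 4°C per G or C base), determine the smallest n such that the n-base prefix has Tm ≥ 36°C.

First 11 bases: AGACTCGCATC → Tm = 34°C (< 36°C)
First 12 bases: AGACTCGCATCT → Tm = 36°C (≥ 36°C)
Since every base adds ≥2°C, Tm only increases with n, so the threshold is first crossed at n = 12.

n = 12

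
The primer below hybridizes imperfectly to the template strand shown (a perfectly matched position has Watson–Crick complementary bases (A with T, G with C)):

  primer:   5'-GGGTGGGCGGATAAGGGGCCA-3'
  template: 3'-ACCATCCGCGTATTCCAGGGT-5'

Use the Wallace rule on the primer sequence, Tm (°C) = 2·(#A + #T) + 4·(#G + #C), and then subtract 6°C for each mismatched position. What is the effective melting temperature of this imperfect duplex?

42°C

Primer base counts: A=4, T=2, G=12, C=3 → A+T=6, G+C=15
Perfect-match Tm = 2(6) + 4(15) = 12 + 60 = 72°C
Mismatches (positions where the bases are not complementary): 5 (at positions 1, 5, 10, 17, 18)
Effective Tm = 72 − 5×6 = 72 − 30 = 42°C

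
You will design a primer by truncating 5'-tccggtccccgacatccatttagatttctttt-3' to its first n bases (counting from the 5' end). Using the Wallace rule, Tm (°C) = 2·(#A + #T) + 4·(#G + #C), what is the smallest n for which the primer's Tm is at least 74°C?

First 23 bases: TCCGGTCCCCGACATCCATTTAG → Tm = 72°C (< 74°C)
First 24 bases: TCCGGTCCCCGACATCCATTTAGA → Tm = 74°C (≥ 74°C)
Since every base adds ≥2°C, Tm only increases with n, so the threshold is first crossed at n = 24.

n = 24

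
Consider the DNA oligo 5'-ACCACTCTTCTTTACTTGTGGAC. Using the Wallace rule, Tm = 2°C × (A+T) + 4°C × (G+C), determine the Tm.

Counting bases: A=4, G=3, T=9, C=7
A+T = 13, G+C = 10
Tm = 2(13) + 4(10) = 26 + 40 = 66°C

66°C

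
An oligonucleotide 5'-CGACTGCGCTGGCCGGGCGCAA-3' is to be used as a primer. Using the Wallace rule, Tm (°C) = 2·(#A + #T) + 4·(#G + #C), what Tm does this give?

78°C

Base counts: T=2, A=3, G=9, C=8
So N_AT = 5 and N_GC = 17.
Tm = 2×5 + 4×17 = 78°C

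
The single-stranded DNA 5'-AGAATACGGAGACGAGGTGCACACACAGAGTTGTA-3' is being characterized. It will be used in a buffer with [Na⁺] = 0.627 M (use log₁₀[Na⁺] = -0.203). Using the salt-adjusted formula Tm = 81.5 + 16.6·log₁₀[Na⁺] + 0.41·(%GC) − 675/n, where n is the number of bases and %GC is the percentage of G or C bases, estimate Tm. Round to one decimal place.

Length n = 35. Scanning the sequence gives T=5, G=11, A=13, C=6.
G+C = 17, so %GC = 17/35 × 100 = 48.571%
Salt term: 16.6 × (-0.203) = -3.37
GC term: 0.41 × 48.571 = 19.914; length term: −675/35 = −19.286
Tm = 81.5 + (-3.37) + 19.914 − 19.286 = 78.758 → 78.8°C

78.8°C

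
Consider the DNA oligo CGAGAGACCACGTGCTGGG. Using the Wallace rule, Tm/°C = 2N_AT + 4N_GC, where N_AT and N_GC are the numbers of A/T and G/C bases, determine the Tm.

64°C

Counting bases: G=8, C=5, A=4, T=2
So N_AT = 6 and N_GC = 13.
Tm = 2(6) + 4(13) = 12 + 52 = 64°C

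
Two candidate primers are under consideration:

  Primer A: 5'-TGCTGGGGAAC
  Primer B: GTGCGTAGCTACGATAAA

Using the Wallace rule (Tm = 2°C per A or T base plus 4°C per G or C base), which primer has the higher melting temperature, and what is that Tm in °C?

Primer A: A+T=4, G+C=7 → Tm = 2(4)+4(7) = 36°C
Primer B: A+T=10, G+C=8 → Tm = 2(10)+4(8) = 52°C
36°C vs 52°C → primer B is higher.

Primer B, 52°C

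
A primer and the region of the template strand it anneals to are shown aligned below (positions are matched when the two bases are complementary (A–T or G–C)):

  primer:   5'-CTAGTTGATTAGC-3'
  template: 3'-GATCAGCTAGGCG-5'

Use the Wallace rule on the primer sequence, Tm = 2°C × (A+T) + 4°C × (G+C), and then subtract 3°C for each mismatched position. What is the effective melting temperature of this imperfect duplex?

Primer base counts: A=3, T=5, G=3, C=2 → A+T=8, G+C=5
Perfect-match Tm = 2(8) + 4(5) = 16 + 20 = 36°C
Mismatches (positions where the bases are not complementary): 3 (at positions 6, 10, 11)
Effective Tm = 36 − 3×3 = 36 − 9 = 27°C

27°C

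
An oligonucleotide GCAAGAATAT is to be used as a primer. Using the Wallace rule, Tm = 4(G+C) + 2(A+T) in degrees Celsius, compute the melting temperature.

Scanning the sequence gives A=5, G=2, T=2, C=1.
A+T = 7, G+C = 3
Tm = 2×7 + 4×3 = 26°C

26°C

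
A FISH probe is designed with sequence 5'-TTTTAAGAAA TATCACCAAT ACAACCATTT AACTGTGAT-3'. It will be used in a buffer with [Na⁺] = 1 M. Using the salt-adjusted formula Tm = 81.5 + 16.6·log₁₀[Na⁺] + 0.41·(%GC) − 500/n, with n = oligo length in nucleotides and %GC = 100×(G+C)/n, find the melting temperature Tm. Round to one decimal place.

79.2°C

Length n = 39. Base counts: A=16, T=13, G=3, C=7
G+C = 10, so %GC = 10/39 × 100 = 25.641%
Salt term: 16.6 × (0) = 0
GC term: 0.41 × 25.641 = 10.513; length term: −500/39 = −12.821
Tm = 81.5 + (0) + 10.513 − 12.821 = 79.192 → 79.2°C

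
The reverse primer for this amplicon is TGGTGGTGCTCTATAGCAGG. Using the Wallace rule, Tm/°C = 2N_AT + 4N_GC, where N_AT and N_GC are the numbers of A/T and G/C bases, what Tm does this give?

Counting bases: G=8, T=6, C=3, A=3
So N_AT = 9 and N_GC = 11.
Tm = 2(9) + 4(11) = 18 + 44 = 62°C

62°C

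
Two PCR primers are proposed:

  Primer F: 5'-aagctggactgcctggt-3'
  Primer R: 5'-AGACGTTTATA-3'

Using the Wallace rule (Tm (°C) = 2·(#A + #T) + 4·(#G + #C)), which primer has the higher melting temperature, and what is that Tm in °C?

Primer F, 54°C

Primer F: A+T=7, G+C=10 → Tm = 2(7)+4(10) = 54°C
Primer R: A+T=8, G+C=3 → Tm = 2(8)+4(3) = 28°C
54°C vs 28°C → primer F is higher.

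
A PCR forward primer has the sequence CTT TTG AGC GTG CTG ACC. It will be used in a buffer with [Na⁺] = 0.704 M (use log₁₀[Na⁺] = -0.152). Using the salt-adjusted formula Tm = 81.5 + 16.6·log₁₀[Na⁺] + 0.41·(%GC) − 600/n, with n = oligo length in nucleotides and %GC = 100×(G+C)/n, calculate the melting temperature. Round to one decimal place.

Length n = 18. Base counts: G=5, A=2, T=6, C=5
G+C = 10, so %GC = 10/18 × 100 = 55.556%
Salt term: 16.6 × (-0.152) = -2.523
GC term: 0.41 × 55.556 = 22.778; length term: −600/18 = −33.333
Tm = 81.5 + (-2.523) + 22.778 − 33.333 = 68.422 → 68.4°C

68.4°C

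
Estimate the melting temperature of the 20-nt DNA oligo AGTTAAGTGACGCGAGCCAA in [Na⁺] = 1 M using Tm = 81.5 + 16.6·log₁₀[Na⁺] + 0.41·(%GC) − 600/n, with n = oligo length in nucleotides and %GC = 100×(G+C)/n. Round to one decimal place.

Length n = 20. A=7, C=4, G=6, T=3
G+C = 10, so %GC = 10/20 × 100 = 50%
Salt term: 16.6 × (0) = 0
GC term: 0.41 × 50 = 20.5; length term: −600/20 = −30
Tm = 81.5 + (0) + 20.5 − 30 = 72 → 72.0°C

72.0°C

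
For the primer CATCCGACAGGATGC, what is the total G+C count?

9

Base counts: C=5, A=4, T=2, G=4
Total G or C: 4 + 5 = 9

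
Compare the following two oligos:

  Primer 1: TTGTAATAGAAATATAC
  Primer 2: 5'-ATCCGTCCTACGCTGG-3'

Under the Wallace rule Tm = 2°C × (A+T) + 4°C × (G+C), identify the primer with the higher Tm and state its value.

Primer 2, 52°C

Primer 1: A+T=14, G+C=3 → Tm = 2(14)+4(3) = 40°C
Primer 2: A+T=6, G+C=10 → Tm = 2(6)+4(10) = 52°C
40°C vs 52°C → primer 2 is higher.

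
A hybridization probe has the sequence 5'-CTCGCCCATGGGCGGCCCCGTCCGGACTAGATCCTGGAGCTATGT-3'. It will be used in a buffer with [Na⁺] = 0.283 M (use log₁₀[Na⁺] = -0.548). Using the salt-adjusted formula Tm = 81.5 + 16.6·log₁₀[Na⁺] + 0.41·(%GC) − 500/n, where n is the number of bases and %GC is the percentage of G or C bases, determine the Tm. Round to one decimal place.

88.6°C

Length n = 45. Base counts: G=14, A=6, T=9, C=16
G+C = 30, so %GC = 30/45 × 100 = 66.667%
Salt term: 16.6 × (-0.548) = -9.097
GC term: 0.41 × 66.667 = 27.333; length term: −500/45 = −11.111
Tm = 81.5 + (-9.097) + 27.333 − 11.111 = 88.625 → 88.6°C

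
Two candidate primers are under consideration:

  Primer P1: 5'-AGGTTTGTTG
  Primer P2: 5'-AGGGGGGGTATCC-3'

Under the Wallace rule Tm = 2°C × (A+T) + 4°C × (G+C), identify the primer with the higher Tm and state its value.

Primer P2, 44°C

Primer P1: A+T=6, G+C=4 → Tm = 2(6)+4(4) = 28°C
Primer P2: A+T=4, G+C=9 → Tm = 2(4)+4(9) = 44°C
28°C vs 44°C → primer P2 is higher.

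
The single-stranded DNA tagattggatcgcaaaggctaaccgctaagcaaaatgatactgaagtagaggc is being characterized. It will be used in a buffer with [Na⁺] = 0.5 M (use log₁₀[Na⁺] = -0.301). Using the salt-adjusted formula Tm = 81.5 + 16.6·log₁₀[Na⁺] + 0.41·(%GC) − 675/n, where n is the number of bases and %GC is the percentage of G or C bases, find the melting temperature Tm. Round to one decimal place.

81.6°C

Length n = 53. G=14, A=20, T=10, C=9
G+C = 23, so %GC = 23/53 × 100 = 43.396%
Salt term: 16.6 × (-0.301) = -4.997
GC term: 0.41 × 43.396 = 17.792; length term: −675/53 = −12.736
Tm = 81.5 + (-4.997) + 17.792 − 12.736 = 81.559 → 81.6°C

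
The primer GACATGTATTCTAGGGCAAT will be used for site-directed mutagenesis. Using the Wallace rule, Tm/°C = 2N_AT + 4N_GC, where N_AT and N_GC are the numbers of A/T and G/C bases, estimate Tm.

56°C

Scanning the sequence gives G=5, A=6, T=6, C=3.
So N_AT = 12 and N_GC = 8.
Tm = 2(12) + 4(8) = 24 + 32 = 56°C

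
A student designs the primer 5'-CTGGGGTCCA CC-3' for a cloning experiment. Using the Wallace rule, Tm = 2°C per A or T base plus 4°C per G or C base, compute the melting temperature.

Scanning the sequence gives A=1, T=2, C=5, G=4.
So N_AT = 3 and N_GC = 9.
Tm = 2×3 + 4×9 = 42°C

42°C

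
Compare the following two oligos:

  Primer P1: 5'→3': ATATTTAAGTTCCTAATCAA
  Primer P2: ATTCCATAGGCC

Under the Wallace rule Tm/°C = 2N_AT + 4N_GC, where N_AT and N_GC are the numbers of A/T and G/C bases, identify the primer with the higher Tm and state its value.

Primer P1: A+T=16, G+C=4 → Tm = 2(16)+4(4) = 48°C
Primer P2: A+T=6, G+C=6 → Tm = 2(6)+4(6) = 36°C
48°C vs 36°C → primer P1 is higher.

Primer P1, 48°C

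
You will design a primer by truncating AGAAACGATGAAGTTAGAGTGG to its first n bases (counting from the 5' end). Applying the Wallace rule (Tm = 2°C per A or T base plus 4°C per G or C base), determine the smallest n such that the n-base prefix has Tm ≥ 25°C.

n = 10

First 9 bases: AGAAACGAT → Tm = 24°C (< 25°C)
First 10 bases: AGAAACGATG → Tm = 28°C (≥ 25°C)
Since every base adds ≥2°C, Tm only increases with n, so the threshold is first crossed at n = 10.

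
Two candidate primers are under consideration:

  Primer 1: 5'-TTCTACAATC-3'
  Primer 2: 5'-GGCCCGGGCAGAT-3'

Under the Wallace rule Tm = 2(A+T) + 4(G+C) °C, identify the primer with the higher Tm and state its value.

Primer 2, 46°C

Primer 1: A+T=7, G+C=3 → Tm = 2(7)+4(3) = 26°C
Primer 2: A+T=3, G+C=10 → Tm = 2(3)+4(10) = 46°C
26°C vs 46°C → primer 2 is higher.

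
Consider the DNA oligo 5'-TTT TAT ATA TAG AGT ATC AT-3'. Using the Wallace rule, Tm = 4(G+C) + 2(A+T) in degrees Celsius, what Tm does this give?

46°C

Base counts: G=2, A=7, C=1, T=10
AT pairs contribute 17, GC pairs contribute 3.
Tm = 4·3 + 2·17 = 12 + 34 = 46°C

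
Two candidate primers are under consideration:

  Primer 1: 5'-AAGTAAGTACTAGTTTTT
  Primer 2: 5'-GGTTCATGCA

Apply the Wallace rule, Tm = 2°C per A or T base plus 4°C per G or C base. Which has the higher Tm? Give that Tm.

Primer 1, 44°C

Primer 1: A+T=14, G+C=4 → Tm = 2(14)+4(4) = 44°C
Primer 2: A+T=5, G+C=5 → Tm = 2(5)+4(5) = 30°C
44°C vs 30°C → primer 1 is higher.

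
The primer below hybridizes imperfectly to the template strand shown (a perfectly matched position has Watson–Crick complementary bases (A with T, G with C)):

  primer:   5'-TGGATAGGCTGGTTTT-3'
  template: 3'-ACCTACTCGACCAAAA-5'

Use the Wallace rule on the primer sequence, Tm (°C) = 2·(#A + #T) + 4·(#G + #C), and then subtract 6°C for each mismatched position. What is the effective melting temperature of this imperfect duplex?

Primer base counts: A=2, T=7, G=6, C=1 → A+T=9, G+C=7
Perfect-match Tm = 2(9) + 4(7) = 18 + 28 = 46°C
Mismatches (positions where the bases are not complementary): 2 (at positions 6, 7)
Effective Tm = 46 − 2×6 = 46 − 12 = 34°C

34°C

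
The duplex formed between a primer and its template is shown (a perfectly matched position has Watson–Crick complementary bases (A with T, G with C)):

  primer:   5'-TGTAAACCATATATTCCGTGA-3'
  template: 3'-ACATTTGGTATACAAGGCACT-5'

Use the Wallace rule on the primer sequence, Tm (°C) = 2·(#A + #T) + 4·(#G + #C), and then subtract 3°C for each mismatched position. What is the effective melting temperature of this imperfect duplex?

Primer base counts: A=7, T=7, G=3, C=4 → A+T=14, G+C=7
Perfect-match Tm = 2(14) + 4(7) = 28 + 28 = 56°C
Mismatches (positions where the bases are not complementary): 1 (at position 13)
Effective Tm = 56 − 1×3 = 56 − 3 = 53°C

53°C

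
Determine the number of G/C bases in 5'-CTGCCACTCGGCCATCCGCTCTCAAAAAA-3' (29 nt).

Counting bases: T=5, C=12, G=4, A=8
Total G or C: 4 + 12 = 16

16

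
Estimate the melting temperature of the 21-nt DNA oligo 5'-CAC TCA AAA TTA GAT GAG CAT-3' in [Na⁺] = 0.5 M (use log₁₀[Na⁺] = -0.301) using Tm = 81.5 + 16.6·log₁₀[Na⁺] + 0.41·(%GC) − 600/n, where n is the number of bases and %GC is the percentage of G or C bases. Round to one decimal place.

61.6°C

Length n = 21. Base counts: T=5, G=3, A=9, C=4
G+C = 7, so %GC = 7/21 × 100 = 33.333%
Salt term: 16.6 × (-0.301) = -4.997
GC term: 0.41 × 33.333 = 13.667; length term: −600/21 = −28.571
Tm = 81.5 + (-4.997) + 13.667 − 28.571 = 61.599 → 61.6°C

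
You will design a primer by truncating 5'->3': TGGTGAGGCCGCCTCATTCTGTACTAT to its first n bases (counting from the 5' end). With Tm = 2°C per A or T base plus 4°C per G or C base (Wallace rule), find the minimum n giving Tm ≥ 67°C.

n = 21

First 20 bases: TGGTGAGGCCGCCTCATTCT → Tm = 64°C (< 67°C)
First 21 bases: TGGTGAGGCCGCCTCATTCTG → Tm = 68°C (≥ 67°C)
Since every base adds ≥2°C, Tm only increases with n, so the threshold is first crossed at n = 21.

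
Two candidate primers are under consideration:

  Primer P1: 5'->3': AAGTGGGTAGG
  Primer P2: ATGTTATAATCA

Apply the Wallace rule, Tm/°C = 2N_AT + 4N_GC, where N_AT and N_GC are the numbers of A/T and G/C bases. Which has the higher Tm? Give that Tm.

Primer P1, 34°C

Primer P1: A+T=5, G+C=6 → Tm = 2(5)+4(6) = 34°C
Primer P2: A+T=10, G+C=2 → Tm = 2(10)+4(2) = 28°C
34°C vs 28°C → primer P1 is higher.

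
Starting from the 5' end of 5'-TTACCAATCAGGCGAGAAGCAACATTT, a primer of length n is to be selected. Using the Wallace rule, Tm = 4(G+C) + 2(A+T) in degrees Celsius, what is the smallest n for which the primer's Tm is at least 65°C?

n = 23

First 22 bases: TTACCAATCAGGCGAGAAGCAA → Tm = 64°C (< 65°C)
First 23 bases: TTACCAATCAGGCGAGAAGCAAC → Tm = 68°C (≥ 65°C)
Since every base adds ≥2°C, Tm only increases with n, so the threshold is first crossed at n = 23.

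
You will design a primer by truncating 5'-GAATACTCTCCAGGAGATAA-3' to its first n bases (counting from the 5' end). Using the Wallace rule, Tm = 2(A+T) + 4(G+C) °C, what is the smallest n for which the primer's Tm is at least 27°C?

First 9 bases: GAATACTCT → Tm = 24°C (< 27°C)
First 10 bases: GAATACTCTC → Tm = 28°C (≥ 27°C)
Since every base adds ≥2°C, Tm only increases with n, so the threshold is first crossed at n = 10.

n = 10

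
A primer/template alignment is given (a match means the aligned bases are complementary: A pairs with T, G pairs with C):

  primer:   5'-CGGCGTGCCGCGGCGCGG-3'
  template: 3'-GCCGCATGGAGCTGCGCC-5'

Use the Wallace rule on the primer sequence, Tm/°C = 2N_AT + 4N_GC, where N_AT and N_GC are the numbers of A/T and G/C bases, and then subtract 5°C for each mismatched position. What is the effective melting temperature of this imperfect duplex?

Primer base counts: A=0, T=1, G=10, C=7 → A+T=1, G+C=17
Perfect-match Tm = 2(1) + 4(17) = 2 + 68 = 70°C
Mismatches (positions where the bases are not complementary): 3 (at positions 7, 10, 13)
Effective Tm = 70 − 3×5 = 70 − 15 = 55°C

55°C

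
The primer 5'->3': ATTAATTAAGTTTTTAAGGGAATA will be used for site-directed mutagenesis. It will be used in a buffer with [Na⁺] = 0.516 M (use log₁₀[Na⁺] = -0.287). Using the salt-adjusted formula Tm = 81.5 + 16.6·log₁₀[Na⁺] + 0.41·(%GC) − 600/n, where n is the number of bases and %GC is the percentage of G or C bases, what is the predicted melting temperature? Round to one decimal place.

Length n = 24. A=10, C=0, T=10, G=4
G+C = 4, so %GC = 4/24 × 100 = 16.667%
Salt term: 16.6 × (-0.287) = -4.764
GC term: 0.41 × 16.667 = 6.833; length term: −600/24 = −25
Tm = 81.5 + (-4.764) + 6.833 − 25 = 58.569 → 58.6°C

58.6°C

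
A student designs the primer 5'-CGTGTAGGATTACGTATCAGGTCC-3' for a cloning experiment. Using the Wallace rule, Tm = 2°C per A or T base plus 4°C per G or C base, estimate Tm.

72°C

T=7, A=5, C=5, G=7
So N_AT = 12 and N_GC = 12.
Tm = 2×12 + 4×12 = 72°C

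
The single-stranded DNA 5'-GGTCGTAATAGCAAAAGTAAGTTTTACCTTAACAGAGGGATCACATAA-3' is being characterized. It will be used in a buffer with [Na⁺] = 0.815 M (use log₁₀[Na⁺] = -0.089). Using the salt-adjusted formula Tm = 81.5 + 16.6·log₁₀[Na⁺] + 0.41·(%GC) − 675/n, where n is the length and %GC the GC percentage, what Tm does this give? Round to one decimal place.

Length n = 48. T=12, C=7, A=19, G=10
G+C = 17, so %GC = 17/48 × 100 = 35.417%
Salt term: 16.6 × (-0.089) = -1.477
GC term: 0.41 × 35.417 = 14.521; length term: −675/48 = −14.062
Tm = 81.5 + (-1.477) + 14.521 − 14.062 = 80.482 → 80.5°C

80.5°C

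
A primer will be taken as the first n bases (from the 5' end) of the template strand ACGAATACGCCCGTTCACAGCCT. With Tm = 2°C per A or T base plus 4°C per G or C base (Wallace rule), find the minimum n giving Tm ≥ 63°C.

First 20 bases: ACGAATACGCCCGTTCACAG → Tm = 62°C (< 63°C)
First 21 bases: ACGAATACGCCCGTTCACAGC → Tm = 66°C (≥ 63°C)
Since every base adds ≥2°C, Tm only increases with n, so the threshold is first crossed at n = 21.

n = 21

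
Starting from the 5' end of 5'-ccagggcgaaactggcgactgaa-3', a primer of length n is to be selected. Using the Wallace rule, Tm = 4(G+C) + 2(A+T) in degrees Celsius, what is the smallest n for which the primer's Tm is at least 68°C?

n = 21

First 20 bases: CCAGGGCGAAACTGGCGACT → Tm = 66°C (< 68°C)
First 21 bases: CCAGGGCGAAACTGGCGACTG → Tm = 70°C (≥ 68°C)
Each additional base adds 2°C (A/T) or 4°C (G/C), so Tm is non-decreasing in n; n = 21 is the first length to reach 68°C.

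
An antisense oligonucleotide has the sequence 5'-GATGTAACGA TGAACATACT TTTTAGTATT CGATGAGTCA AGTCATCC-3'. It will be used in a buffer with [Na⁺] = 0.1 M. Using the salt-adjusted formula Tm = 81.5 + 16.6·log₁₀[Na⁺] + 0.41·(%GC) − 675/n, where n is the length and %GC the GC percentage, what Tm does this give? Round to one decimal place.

65.4°C

Length n = 48. T=16, G=9, C=8, A=15
G+C = 17, so %GC = 17/48 × 100 = 35.417%
Salt term: 16.6 × (-1) = -16.6
GC term: 0.41 × 35.417 = 14.521; length term: −675/48 = −14.062
Tm = 81.5 + (-16.6) + 14.521 − 14.062 = 65.359 → 65.4°C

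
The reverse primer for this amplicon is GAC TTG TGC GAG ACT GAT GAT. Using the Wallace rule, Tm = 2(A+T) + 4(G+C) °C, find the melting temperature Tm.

62°C

Scanning the sequence gives G=7, A=5, C=3, T=6.
A+T = 11, G+C = 10
Tm = 4·10 + 2·11 = 40 + 22 = 62°C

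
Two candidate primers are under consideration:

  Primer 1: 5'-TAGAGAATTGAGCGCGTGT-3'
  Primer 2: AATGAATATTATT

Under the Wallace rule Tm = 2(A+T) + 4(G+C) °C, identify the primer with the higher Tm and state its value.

Primer 1, 56°C

Primer 1: A+T=10, G+C=9 → Tm = 2(10)+4(9) = 56°C
Primer 2: A+T=12, G+C=1 → Tm = 2(12)+4(1) = 28°C
56°C vs 28°C → primer 1 is higher.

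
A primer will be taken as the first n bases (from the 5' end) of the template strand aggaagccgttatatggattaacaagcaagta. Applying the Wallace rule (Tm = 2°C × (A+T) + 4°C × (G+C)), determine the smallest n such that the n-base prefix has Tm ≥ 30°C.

First 8 bases: AGGAAGCC → Tm = 26°C (< 30°C)
First 9 bases: AGGAAGCCG → Tm = 30°C (≥ 30°C)
Since every base adds ≥2°C, Tm only increases with n, so the threshold is first crossed at n = 9.

n = 9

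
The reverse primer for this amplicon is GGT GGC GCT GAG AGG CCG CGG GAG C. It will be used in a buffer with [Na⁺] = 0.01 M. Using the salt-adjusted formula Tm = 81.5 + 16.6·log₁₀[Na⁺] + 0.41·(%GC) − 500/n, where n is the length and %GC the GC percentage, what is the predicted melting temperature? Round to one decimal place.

Length n = 25. Base counts: A=3, T=2, C=6, G=14
G+C = 20, so %GC = 20/25 × 100 = 80%
Salt term: 16.6 × (-2) = -33.2
GC term: 0.41 × 80 = 32.8; length term: −500/25 = −20
Tm = 81.5 + (-33.2) + 32.8 − 20 = 61.1 → 61.1°C

61.1°C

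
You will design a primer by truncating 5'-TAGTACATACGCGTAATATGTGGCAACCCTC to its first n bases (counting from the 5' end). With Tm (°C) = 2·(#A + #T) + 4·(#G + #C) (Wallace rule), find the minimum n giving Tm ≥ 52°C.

First 19 bases: TAGTACATACGCGTAATAT → Tm = 50°C (< 52°C)
First 20 bases: TAGTACATACGCGTAATATG → Tm = 54°C (≥ 52°C)
Each additional base adds 2°C (A/T) or 4°C (G/C), so Tm is non-decreasing in n; n = 20 is the first length to reach 52°C.

n = 20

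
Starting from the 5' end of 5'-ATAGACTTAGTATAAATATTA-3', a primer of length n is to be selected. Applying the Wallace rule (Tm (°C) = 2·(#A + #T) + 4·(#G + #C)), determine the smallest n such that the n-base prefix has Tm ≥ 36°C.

First 14 bases: ATAGACTTAGTATA → Tm = 34°C (< 36°C)
First 15 bases: ATAGACTTAGTATAA → Tm = 36°C (≥ 36°C)
Since every base adds ≥2°C, Tm only increases with n, so the threshold is first crossed at n = 15.

n = 15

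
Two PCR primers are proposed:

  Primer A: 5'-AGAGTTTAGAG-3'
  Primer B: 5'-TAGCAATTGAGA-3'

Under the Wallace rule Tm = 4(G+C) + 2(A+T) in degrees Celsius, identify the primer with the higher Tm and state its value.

Primer B, 32°C

Primer A: A+T=7, G+C=4 → Tm = 2(7)+4(4) = 30°C
Primer B: A+T=8, G+C=4 → Tm = 2(8)+4(4) = 32°C
30°C vs 32°C → primer B is higher.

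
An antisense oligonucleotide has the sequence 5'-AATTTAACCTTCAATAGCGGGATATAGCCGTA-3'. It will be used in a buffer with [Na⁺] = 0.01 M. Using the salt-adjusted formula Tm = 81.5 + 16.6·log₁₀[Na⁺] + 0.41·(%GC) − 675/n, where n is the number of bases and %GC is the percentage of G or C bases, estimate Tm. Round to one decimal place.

42.6°C

Length n = 32. Scanning the sequence gives A=11, C=6, G=6, T=9.
G+C = 12, so %GC = 12/32 × 100 = 37.5%
Salt term: 16.6 × (-2) = -33.2
GC term: 0.41 × 37.5 = 15.375; length term: −675/32 = −21.094
Tm = 81.5 + (-33.2) + 15.375 − 21.094 = 42.581 → 42.6°C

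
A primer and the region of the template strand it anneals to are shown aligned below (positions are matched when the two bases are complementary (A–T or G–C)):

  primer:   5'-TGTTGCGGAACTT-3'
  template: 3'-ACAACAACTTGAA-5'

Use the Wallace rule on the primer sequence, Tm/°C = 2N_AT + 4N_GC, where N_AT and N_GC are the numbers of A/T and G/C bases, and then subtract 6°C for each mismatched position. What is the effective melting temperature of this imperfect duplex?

26°C

Primer base counts: A=2, T=5, G=4, C=2 → A+T=7, G+C=6
Perfect-match Tm = 2(7) + 4(6) = 14 + 24 = 38°C
Mismatches (positions where the bases are not complementary): 2 (at positions 6, 7)
Effective Tm = 38 − 2×6 = 38 − 12 = 26°C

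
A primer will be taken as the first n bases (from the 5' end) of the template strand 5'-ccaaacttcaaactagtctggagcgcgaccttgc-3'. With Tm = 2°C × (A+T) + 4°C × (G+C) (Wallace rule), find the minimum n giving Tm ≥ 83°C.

First 27 bases: CCAAACTTCAAACTAGTCTGGAGCGCG → Tm = 82°C (< 83°C)
First 28 bases: CCAAACTTCAAACTAGTCTGGAGCGCGA → Tm = 84°C (≥ 83°C)
Each additional base adds 2°C (A/T) or 4°C (G/C), so Tm is non-decreasing in n; n = 28 is the first length to reach 83°C.

n = 28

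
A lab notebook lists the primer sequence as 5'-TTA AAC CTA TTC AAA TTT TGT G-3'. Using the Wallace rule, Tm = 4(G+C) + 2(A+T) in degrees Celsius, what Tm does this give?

Base counts: C=3, T=10, G=2, A=7
AT pairs contribute 17, GC pairs contribute 5.
Tm = 2×17 + 4×5 = 54°C

54°C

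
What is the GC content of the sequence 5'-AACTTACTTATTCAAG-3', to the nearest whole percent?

25%

T=6, G=1, A=6, C=3
G+C = 1 + 3 = 4 out of 16 bases
%GC = 4/16 × 100 = 25% ≈ 25%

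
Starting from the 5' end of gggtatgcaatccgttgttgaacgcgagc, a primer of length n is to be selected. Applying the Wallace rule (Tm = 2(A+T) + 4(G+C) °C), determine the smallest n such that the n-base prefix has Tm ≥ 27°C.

n = 9

First 8 bases: GGGTATGC → Tm = 26°C (< 27°C)
First 9 bases: GGGTATGCA → Tm = 28°C (≥ 27°C)
Each additional base adds 2°C (A/T) or 4°C (G/C), so Tm is non-decreasing in n; n = 9 is the first length to reach 27°C.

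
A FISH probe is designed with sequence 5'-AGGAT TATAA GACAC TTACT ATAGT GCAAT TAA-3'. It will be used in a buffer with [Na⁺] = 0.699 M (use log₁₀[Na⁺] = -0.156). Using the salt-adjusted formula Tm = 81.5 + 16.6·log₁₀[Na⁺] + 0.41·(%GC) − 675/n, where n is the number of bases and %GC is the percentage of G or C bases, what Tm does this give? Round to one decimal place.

Length n = 33. G=5, C=4, T=10, A=14
G+C = 9, so %GC = 9/33 × 100 = 27.273%
Salt term: 16.6 × (-0.156) = -2.59
GC term: 0.41 × 27.273 = 11.182; length term: −675/33 = −20.455
Tm = 81.5 + (-2.59) + 11.182 − 20.455 = 69.637 → 69.6°C

69.6°C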